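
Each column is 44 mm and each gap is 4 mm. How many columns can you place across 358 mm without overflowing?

7 columns: 7·44 + 6·4 = 332 mm ≤ 358.
8 columns: 380 mm > 358. So 7.

7 columns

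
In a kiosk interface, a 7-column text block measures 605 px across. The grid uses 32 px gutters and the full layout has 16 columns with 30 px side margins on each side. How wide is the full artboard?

1484 px

605 − 6·32 = 413; ÷7 gives c = 59 px.
Artboard = 2·30 + 16·59 + 15·32 = 60 + 944 + 480 = 1484 px.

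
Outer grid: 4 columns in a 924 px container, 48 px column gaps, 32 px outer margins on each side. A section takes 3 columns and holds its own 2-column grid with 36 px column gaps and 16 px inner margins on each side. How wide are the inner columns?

282.5 px

Inside the margins: 924 − 64 = 860 px.
860 − 3·48 = 716; ÷4 gives c = 179 px.
3 columns plus 2 column gaps: 537 + 96 = 633 px.
Inner content = 633 − 2·16 = 601 px.
601 − 1·36 = 565; ÷2 gives d = 282.5 px.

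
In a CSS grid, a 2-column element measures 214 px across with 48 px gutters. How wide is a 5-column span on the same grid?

2 columns + 1 gutter: 2c + 1·48 = 214.
2c = 214 − 48 = 166, so c = 83 px.
5 columns plus 4 gutters: 415 + 192 = 607 px.

607 px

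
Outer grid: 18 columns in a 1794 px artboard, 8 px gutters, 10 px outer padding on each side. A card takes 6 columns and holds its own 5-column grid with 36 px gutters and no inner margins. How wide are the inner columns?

88.4 px

Inside the margins: 1794 − 20 = 1774 px.
18 columns + 17 gutters: 18c + 17·8 = 1774.
18c = 1774 − 136 = 1638, so c = 91 px.
6-column span = 6·91 + 5·8 = 586 px.
5 columns + 4 gutters: 5d + 4·36 = 586.
5d = 586 − 144 = 442, so d = 88.4 px.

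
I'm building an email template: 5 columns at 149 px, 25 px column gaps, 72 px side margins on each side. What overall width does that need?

989 px

Adding margins, columns and gutters: 144 + 745 + 100 = 989 px.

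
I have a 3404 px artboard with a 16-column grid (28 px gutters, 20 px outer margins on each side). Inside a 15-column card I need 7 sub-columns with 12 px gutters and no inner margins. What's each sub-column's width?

440 px

Take off 40 px of margins, leaving 3364 px.
16 columns + 15 gutters: 16c + 15·28 = 3364.
16c = 3364 − 420 = 2944, so c = 184 px.
Span of 15: 15·184 + 14·28 = 2760 + 392 = 3152 px.
Subtracting 6 gutters of 12 leaves 3080 for 7 columns, so d = 440 px.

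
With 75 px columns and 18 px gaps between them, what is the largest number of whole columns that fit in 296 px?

Each extra column adds 75 + 18 = 93 px.
(296 + 18) / 93 = 3.38, so 3 columns fit.

3 columns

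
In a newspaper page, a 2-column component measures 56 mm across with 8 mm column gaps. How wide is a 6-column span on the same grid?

2 columns + 1 column gap: 2c + 1·8 = 56.
2c = 56 − 8 = 48, so c = 24 mm.
6-column span = 6·24 + 5·8 = 184 mm.

184 mm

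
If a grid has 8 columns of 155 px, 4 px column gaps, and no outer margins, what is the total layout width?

1268 px

Summing: 1240 + 28 = 1268 px.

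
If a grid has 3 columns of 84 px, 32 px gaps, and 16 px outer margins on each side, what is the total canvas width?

348 px

Total width: 2·16 + 3·84 + 2·32 = 348 px.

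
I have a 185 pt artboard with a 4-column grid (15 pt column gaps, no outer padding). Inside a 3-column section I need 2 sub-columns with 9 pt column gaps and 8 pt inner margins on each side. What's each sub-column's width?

185 − 3·15 = 140; ÷4 gives c = 35 pt.
3-column span = 3·35 + 2·15 = 135 pt.
Inner content = 135 − 2·8 = 119 pt.
2 columns + 1 column gap: 2d + 1·9 = 119.
2d = 119 − 9 = 110, so d = 55 pt.

55 pt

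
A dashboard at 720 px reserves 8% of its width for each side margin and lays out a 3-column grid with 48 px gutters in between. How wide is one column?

169.6 px

Margins: 8% × 720 = 57.6 px each, so content = 720 − 115.2 = 604.8 px.
3c + 2·48 = 604.8 → 3c = 508.8 → c = 169.6 px.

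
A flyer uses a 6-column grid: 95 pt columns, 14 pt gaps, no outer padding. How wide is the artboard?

640 pt

Summing: 570 + 70 = 640 pt.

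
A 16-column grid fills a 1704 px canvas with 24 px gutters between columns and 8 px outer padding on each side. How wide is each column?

Inside the margins: 1704 − 16 = 1688 px.
16c + 15·24 = 1688 → 16c = 1328 → c = 83 px.

83 px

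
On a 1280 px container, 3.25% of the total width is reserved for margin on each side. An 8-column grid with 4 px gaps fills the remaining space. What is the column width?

Each margin = 3.25% of 1280 = 41.6 px; content = 1280 − 2·41.6 = 1196.8 px.
1196.8 − 7·4 = 1168.8; ÷8 gives c = 146.1 px.

146.1 px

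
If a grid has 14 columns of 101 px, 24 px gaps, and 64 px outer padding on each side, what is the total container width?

1854 px

Container = 2·64 + 14·101 + 13·24 = 128 + 1414 + 312 = 1854 px.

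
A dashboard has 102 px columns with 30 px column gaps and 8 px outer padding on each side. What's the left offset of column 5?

Before column 5: the margin + 4 columns + 4 column gaps.
Offset = 8 + 4·(102 + 30) = 8 + 528 = 536 px.

536 px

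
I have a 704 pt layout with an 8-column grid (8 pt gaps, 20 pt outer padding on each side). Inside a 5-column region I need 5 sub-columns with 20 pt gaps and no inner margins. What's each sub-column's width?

66.4 pt

Inside the margins: 704 − 40 = 664 pt.
Subtracting 7 gaps of 8 leaves 608 for 8 columns, so c = 76 pt.
Span of 5: 5·76 + 4·8 = 380 + 32 = 412 pt.
Subtracting 4 gaps of 20 leaves 332 for 5 columns, so d = 66.4 pt.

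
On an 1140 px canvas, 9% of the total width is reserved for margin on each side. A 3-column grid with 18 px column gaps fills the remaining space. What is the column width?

Margins: 9% × 1140 = 102.6 px each, so content = 1140 − 205.2 = 934.8 px.
Subtracting 2 column gaps of 18 leaves 898.8 for 3 columns, so c = 299.6 px.

299.6 px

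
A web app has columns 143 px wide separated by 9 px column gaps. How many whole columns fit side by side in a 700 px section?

k columns need k·143 + (k−1)·9 = k·152 − 9.
k·152 − 9 ≤ 700 → k ≤ 709 / 152 ≈ 4.66, so k = 4.

4 columns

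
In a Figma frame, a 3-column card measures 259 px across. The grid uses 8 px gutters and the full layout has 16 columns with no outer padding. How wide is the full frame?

3 columns + 2 gutters: 3c + 2·8 = 259.
3c = 259 − 16 = 243, so c = 81 px.
Total width: 16·81 + 15·8 = 1416 px.

1416 px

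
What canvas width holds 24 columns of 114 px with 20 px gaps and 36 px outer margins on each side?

3268 px

Adding margins, columns and gutters: 72 + 2736 + 460 = 3268 px.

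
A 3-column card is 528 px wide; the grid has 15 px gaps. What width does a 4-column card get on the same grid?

528 − 2·15 = 498; ÷3 gives c = 166 px.
4 columns plus 3 gaps: 664 + 45 = 709 px.

709 px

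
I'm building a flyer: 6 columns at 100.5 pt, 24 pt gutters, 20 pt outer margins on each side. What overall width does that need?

Layout = 2·20 + 6·100.5 + 5·24 = 40 + 603 + 120 = 763 pt.

763 pt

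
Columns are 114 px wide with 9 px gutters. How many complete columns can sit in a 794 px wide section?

6 columns

k columns need k·114 + (k−1)·9 = k·123 − 9.
k·123 − 9 ≤ 794 → k ≤ 803 / 123 ≈ 6.53, so k = 6.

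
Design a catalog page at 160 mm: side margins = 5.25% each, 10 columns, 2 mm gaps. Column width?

12.52 mm

160 × (1 − 2·5.25%) = 160 × 89.5% = 143.2 mm for the columns.
143.2 − 9·2 = 125.2; ÷10 gives c = 12.52 mm.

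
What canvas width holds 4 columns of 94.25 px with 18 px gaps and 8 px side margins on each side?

447 px

Canvas = 2·8 + 4·94.25 + 3·18 = 16 + 377 + 54 = 447 px.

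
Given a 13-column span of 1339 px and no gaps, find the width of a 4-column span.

13c = 1339 → c = 103 px.
With no gaps, 4 columns span 4·103 = 412 px.

412 px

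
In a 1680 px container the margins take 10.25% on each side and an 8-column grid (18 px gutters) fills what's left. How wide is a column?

151.2 px

Each margin = 10.25% of 1680 = 172.2 px; content = 1680 − 2·172.2 = 1335.6 px.
Subtracting 7 gutters of 18 leaves 1209.6 for 8 columns, so c = 151.2 px.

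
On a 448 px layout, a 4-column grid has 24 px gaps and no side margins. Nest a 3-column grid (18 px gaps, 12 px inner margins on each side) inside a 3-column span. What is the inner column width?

448 − 3·24 = 376; ÷4 gives c = 94 px.
3 columns plus 2 gaps: 282 + 48 = 330 px.
Inner content = 330 − 2·12 = 306 px.
306 − 2·18 = 270; ÷3 gives d = 90 px.

90 px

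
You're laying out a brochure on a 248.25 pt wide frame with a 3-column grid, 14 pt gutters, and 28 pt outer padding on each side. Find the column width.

Inside the margins: 248.25 − 56 = 192.25 pt.
3 columns + 2 gutters: 3c + 2·14 = 192.25.
3c = 192.25 − 28 = 164.25, so c = 54.75 pt.

54.75 pt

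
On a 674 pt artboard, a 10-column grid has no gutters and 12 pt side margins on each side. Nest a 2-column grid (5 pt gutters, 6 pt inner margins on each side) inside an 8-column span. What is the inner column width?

Subtract both margins: 674 − 2·12 = 650 pt.
10c = 650 → c = 65 pt.
With no gutters, 8 columns span 8·65 = 520 pt.
Inner content = 520 − 2·6 = 508 pt.
2d + 1·5 = 508 → 2d = 503 → d = 251.5 pt.

251.5 pt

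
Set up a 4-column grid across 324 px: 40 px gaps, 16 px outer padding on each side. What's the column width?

43 px

Inside the margins: 324 − 32 = 292 px.
Subtracting 3 gaps of 40 leaves 172 for 4 columns, so c = 43 px.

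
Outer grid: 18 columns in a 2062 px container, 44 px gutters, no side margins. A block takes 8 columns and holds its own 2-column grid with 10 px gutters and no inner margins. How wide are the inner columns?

441 px

18 columns + 17 gutters: 18c + 17·44 = 2062.
18c = 2062 − 748 = 1314, so c = 73 px.
8-column span = 8·73 + 7·44 = 892 px.
2d + 1·10 = 892 → 2d = 882 → d = 441 px.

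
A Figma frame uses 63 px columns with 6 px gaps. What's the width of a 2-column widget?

2 columns plus 1 gap: 126 + 6 = 132 px.

132 px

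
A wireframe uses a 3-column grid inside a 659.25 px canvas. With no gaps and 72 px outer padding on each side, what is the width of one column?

Inside the margins: 659.25 − 144 = 515.25 px.
With no gaps, each column is 515.25/3 = 171.75 px.

171.75 px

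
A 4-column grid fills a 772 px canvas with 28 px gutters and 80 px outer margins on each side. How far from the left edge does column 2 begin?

240 px

Content = 772 − 2·80 = 612 px.
612 − 3·28 = 528; ÷4 gives c = 132 px.
Column 2 starts at margin + 1·(column + gutter) = 80 + 1·160 = 240 px.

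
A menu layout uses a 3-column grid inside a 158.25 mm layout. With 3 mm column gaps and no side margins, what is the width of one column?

3 columns + 2 column gaps: 3c + 2·3 = 158.25.
3c = 158.25 − 6 = 152.25, so c = 50.75 mm.

50.75 mm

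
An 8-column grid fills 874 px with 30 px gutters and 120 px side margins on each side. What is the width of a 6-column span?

468 px

Inside the margins: 874 − 240 = 634 px.
8c + 7·30 = 634 → 8c = 424 → c = 53 px.
6 columns plus 5 gutters: 318 + 150 = 468 px.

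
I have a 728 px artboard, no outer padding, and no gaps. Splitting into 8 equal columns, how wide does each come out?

With no gaps, each column is 728/8 = 91 px.

91 px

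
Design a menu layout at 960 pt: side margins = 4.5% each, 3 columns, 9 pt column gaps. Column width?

Margins: 4.5% × 960 = 43.2 pt each, so content = 960 − 86.4 = 873.6 pt.
873.6 − 2·9 = 855.6; ÷3 gives c = 285.2 pt.

285.2 pt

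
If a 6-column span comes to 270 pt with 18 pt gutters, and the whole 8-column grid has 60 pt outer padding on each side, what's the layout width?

6c + 5·18 = 270 → 6c = 180 → c = 30 pt.
Adding margins, columns and gutters: 120 + 240 + 126 = 486 pt.

486 pt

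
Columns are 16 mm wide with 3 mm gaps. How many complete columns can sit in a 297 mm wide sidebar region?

k columns need k·16 + (k−1)·3 = k·19 − 3.
k·19 − 3 ≤ 297 → k ≤ 300 / 19 ≈ 15.79, so k = 15.

15 columns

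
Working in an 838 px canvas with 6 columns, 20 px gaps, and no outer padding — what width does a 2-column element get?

Subtracting 5 gaps of 20 leaves 738 for 6 columns, so c = 123 px.
Span of 2: 2·123 + 1·20 = 246 + 20 = 266 px.

266 px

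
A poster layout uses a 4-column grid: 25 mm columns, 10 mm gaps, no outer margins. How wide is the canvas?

130 mm

Summing: 100 + 30 = 130 mm.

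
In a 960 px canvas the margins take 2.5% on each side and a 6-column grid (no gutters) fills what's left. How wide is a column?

152 px

Margins: 2.5% × 960 = 24 px each, so content = 960 − 48 = 912 px.
6c = 912 → c = 152 px.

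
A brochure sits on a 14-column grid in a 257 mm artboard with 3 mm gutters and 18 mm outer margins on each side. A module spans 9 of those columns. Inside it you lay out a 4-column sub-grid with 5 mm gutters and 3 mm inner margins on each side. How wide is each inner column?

Take off 36 mm of margins, leaving 221 mm.
14 columns + 13 gutters: 14c + 13·3 = 221.
14c = 221 − 39 = 182, so c = 13 mm.
9 columns plus 8 gutters: 117 + 24 = 141 mm.
Inner content = 141 − 2·3 = 135 mm.
4 columns + 3 gutters: 4d + 3·5 = 135.
4d = 135 − 15 = 120, so d = 30 mm.

30 mm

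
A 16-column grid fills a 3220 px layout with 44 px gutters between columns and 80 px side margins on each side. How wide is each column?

150 px

Take off 160 px of margins, leaving 3060 px.
3060 − 15·44 = 2400; ÷16 gives c = 150 px.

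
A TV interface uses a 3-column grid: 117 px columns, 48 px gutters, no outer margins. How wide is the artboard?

447 px

Summing: 351 + 96 = 447 px.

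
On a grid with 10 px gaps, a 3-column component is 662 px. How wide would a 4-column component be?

Subtracting 2 gaps of 10 leaves 642 for 3 columns, so c = 214 px.
4-column span = 4·214 + 3·10 = 886 px.

886 px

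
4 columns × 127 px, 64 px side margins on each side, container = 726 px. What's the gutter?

30 px

Content width = 726 − 2·64 = 598 px.
4 columns take 4·127 = 508 px; remaining 90 splits into 3 gutters.
g = 90 / 3 = 30 px.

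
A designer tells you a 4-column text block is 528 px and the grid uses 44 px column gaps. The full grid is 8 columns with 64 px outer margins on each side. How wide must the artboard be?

4 columns + 3 column gaps: 4c + 3·44 = 528.
4c = 528 − 132 = 396, so c = 99 px.
Adding margins, columns and gutters: 128 + 792 + 308 = 1228 px.

1228 px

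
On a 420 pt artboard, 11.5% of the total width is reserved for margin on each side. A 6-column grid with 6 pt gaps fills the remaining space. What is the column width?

Margins: 11.5% × 420 = 48.3 pt each, so content = 420 − 96.6 = 323.4 pt.
6c + 5·6 = 323.4 → 6c = 293.4 → c = 48.9 pt.

48.9 pt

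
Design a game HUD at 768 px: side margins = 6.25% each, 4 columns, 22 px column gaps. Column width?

151.5 px

Margins: 6.25% × 768 = 48 px each, so content = 768 − 96 = 672 px.
4 columns + 3 column gaps: 4c + 3·22 = 672.
4c = 672 − 66 = 606, so c = 151.5 px.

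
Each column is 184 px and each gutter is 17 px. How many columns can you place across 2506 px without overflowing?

Each extra column adds 184 + 17 = 201 px.
(2506 + 17) / 201 = 12.55, so 12 columns fit.

12 columns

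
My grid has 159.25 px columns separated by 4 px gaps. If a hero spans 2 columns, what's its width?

2 columns plus 1 gap: 318.5 + 4 = 322.5 px.

322.5 px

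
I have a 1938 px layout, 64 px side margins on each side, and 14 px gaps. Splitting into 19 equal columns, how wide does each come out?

Subtract both margins: 1938 − 2·64 = 1810 px.
19c + 18·14 = 1810 → 19c = 1558 → c = 82 px.

82 px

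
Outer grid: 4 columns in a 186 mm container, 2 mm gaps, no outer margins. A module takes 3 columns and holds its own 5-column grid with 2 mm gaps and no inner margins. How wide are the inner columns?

4c + 3·2 = 186 → 4c = 180 → c = 45 mm.
3 columns plus 2 gaps: 135 + 4 = 139 mm.
139 − 4·2 = 131; ÷5 gives d = 26.2 mm.

26.2 mm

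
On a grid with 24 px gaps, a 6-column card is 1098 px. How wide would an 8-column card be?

1472 px

6 columns + 5 gaps: 6c + 5·24 = 1098.
6c = 1098 − 120 = 978, so c = 163 px.
8-column span = 8·163 + 7·24 = 1472 px.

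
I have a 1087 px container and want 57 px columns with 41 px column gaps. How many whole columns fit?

Each extra column adds 57 + 41 = 98 px.
(1087 + 41) / 98 = 11.51, so 11 columns fit.

11 columns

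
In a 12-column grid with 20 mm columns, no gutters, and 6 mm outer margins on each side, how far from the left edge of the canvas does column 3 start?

46 mm

Before column 3: the margin + 2 columns + 2 gutters.
Offset = 6 + 2·(20 + 0) = 6 + 40 = 46 mm.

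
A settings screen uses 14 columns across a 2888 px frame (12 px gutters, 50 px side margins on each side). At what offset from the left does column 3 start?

450 px

Content = 2888 − 2·50 = 2788 px.
14 columns + 13 gutters: 14c + 13·12 = 2788.
14c = 2788 − 156 = 2632, so c = 188 px.
Before column 3: the margin + 2 columns + 2 gutters.
Offset = 50 + 2·(188 + 12) = 50 + 400 = 450 px.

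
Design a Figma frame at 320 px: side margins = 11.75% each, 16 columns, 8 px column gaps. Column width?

Each margin = 11.75% of 320 = 37.6 px; content = 320 − 2·37.6 = 244.8 px.
16c + 15·8 = 244.8 → 16c = 124.8 → c = 7.8 px.

7.8 px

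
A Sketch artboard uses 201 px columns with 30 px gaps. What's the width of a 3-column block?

3 columns plus 2 gaps: 603 + 60 = 663 px.

663 px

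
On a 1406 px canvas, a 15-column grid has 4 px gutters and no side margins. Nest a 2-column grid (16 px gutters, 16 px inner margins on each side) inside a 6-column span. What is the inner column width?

256 px

15c + 14·4 = 1406 → 15c = 1350 → c = 90 px.
Span of 6: 6·90 + 5·4 = 540 + 20 = 560 px.
Inner content = 560 − 2·16 = 528 px.
Subtracting 1 gutter of 16 leaves 512 for 2 columns, so d = 256 px.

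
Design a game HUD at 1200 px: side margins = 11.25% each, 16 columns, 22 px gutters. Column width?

Each margin = 11.25% of 1200 = 135 px; content = 1200 − 2·135 = 930 px.
16c + 15·22 = 930 → 16c = 600 → c = 37.5 px.

37.5 px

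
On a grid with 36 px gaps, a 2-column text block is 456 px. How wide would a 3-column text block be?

702 px

2 columns + 1 gap: 2c + 1·36 = 456.
2c = 456 − 36 = 420, so c = 210 px.
Span of 3: 3·210 + 2·36 = 630 + 72 = 702 px.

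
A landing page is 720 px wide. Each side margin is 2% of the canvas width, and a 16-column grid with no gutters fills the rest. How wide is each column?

720 × (1 − 2·2%) = 720 × 96% = 691.2 px for the columns.
16c = 691.2 → c = 43.2 px.

43.2 px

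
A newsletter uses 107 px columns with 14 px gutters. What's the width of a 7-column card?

Span of 7: 7·107 + 6·14 = 749 + 84 = 833 px.

833 px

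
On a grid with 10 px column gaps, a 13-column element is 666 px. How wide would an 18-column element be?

926 px

13c + 12·10 = 666 → 13c = 546 → c = 42 px.
18 columns plus 17 column gaps: 756 + 170 = 926 px.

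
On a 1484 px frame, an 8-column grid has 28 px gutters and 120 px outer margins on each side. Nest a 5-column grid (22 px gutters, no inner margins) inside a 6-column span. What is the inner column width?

Take off 240 px of margins, leaving 1244 px.
8c + 7·28 = 1244 → 8c = 1048 → c = 131 px.
6 columns plus 5 gutters: 786 + 140 = 926 px.
5d + 4·22 = 926 → 5d = 838 → d = 167.6 px.

167.6 px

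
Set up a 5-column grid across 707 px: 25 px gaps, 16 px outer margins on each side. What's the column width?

Inside the margins: 707 − 32 = 675 px.
5c + 4·25 = 675 → 5c = 575 → c = 115 px.

115 px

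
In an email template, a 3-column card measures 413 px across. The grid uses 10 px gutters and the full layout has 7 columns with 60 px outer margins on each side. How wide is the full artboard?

1097 px

3c + 2·10 = 413 → 3c = 393 → c = 131 px.
Total width: 2·60 + 7·131 + 6·10 = 1097 px.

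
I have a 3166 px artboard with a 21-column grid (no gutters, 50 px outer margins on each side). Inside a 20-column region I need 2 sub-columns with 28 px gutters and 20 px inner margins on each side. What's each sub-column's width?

Inside the margins: 3166 − 100 = 3066 px.
21c = 3066 → c = 146 px.
20-column span = 20·146 = 2920 px.
Inner content = 2920 − 2·20 = 2880 px.
2880 − 1·28 = 2852; ÷2 gives d = 1426 px.

1426 px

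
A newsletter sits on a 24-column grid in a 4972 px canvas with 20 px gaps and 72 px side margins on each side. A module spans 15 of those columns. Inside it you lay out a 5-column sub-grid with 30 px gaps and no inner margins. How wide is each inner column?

Outer content = 4972 − 2·72 = 4828 px.
24 columns + 23 gaps: 24c + 23·20 = 4828.
24c = 4828 − 460 = 4368, so c = 182 px.
15 columns plus 14 gaps: 2730 + 280 = 3010 px.
3010 − 4·30 = 2890; ÷5 gives d = 578 px.

578 px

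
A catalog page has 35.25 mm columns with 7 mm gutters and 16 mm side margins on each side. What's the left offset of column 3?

Column 3 starts at margin + 2·(column + gutter) = 16 + 2·42.25 = 100.5 mm.

100.5 mm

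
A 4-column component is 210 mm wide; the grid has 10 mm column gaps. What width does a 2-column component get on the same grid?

100 mm

Subtracting 3 column gaps of 10 leaves 180 for 4 columns, so c = 45 mm.
2 columns plus 1 column gap: 90 + 10 = 100 mm.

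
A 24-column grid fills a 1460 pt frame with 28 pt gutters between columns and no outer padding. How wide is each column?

24c + 23·28 = 1460 → 24c = 816 → c = 34 pt.

34 pt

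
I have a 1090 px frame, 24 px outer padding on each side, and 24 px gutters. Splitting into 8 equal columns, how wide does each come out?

109.25 px

Subtract both margins: 1090 − 2·24 = 1042 px.
8c + 7·24 = 1042 → 8c = 874 → c = 109.25 px.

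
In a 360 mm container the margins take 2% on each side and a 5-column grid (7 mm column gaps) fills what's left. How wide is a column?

63.52 mm

360 × (1 − 2·2%) = 360 × 96% = 345.6 mm for the columns.
5 columns + 4 column gaps: 5c + 4·7 = 345.6.
5c = 345.6 − 28 = 317.6, so c = 63.52 mm.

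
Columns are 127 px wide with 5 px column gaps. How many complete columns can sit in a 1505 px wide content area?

11 columns: 11·127 + 10·5 = 1447 px ≤ 1505.
12 columns: 1579 px > 1505. So 11.

11 columns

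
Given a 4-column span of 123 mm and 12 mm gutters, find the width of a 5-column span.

4 columns + 3 gutters: 4c + 3·12 = 123.
4c = 123 − 36 = 87, so c = 21.75 mm.
5-column span = 5·21.75 + 4·12 = 156.75 mm.

156.75 mm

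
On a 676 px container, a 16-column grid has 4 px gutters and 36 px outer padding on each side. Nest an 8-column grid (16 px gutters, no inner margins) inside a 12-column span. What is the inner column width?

42.5 px

Inside the margins: 676 − 72 = 604 px.
604 − 15·4 = 544; ÷16 gives c = 34 px.
Span of 12: 12·34 + 11·4 = 408 + 44 = 452 px.
8d + 7·16 = 452 → 8d = 340 → d = 42.5 px.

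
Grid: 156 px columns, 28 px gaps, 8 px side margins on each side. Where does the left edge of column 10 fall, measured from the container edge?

Before column 10: the margin + 9 columns + 9 gaps.
Offset = 8 + 9·(156 + 28) = 8 + 1656 = 1664 px.

1664 px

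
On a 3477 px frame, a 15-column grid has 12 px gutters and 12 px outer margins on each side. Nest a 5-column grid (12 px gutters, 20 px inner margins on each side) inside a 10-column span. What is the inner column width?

Take off 24 px of margins, leaving 3453 px.
3453 − 14·12 = 3285; ÷15 gives c = 219 px.
10-column span = 10·219 + 9·12 = 2298 px.
Inner content = 2298 − 2·20 = 2258 px.
5 columns + 4 gutters: 5d + 4·12 = 2258.
5d = 2258 − 48 = 2210, so d = 442 px.

442 px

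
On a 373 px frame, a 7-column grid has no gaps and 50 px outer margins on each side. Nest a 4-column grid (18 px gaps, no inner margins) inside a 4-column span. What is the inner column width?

Subtract both margins: 373 − 2·50 = 273 px.
273 / 7 = 39 px per column.
With no gaps, 4 columns span 4·39 = 156 px.
156 − 3·18 = 102; ÷4 gives d = 25.5 px.

25.5 px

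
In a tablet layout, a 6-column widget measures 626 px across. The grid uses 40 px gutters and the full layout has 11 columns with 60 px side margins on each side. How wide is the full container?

626 − 5·40 = 426; ÷6 gives c = 71 px.
Total width: 2·60 + 11·71 + 10·40 = 1301 px.

1301 px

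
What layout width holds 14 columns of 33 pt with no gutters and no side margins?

462 pt

Summing: 462 = 462 pt.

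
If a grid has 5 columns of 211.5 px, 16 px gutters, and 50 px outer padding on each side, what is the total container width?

Total width: 2·50 + 5·211.5 + 4·16 = 1221.5 px.

1221.5 px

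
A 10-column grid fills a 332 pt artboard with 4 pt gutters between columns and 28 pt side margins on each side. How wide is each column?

Inside the margins: 332 − 56 = 276 pt.
Subtracting 9 gutters of 4 leaves 240 for 10 columns, so c = 24 pt.

24 pt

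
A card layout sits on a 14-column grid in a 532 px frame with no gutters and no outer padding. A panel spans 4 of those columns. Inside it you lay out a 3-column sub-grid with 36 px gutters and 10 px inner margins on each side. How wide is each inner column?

14c = 532 → c = 38 px.
With no gutters, 4 columns span 4·38 = 152 px.
Inner content = 152 − 2·10 = 132 px.
3d + 2·36 = 132 → 3d = 60 → d = 20 px.

20 px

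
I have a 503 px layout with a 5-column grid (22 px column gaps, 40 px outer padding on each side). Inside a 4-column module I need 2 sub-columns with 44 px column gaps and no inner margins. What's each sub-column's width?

145 px

Take off 80 px of margins, leaving 423 px.
Subtracting 4 column gaps of 22 leaves 335 for 5 columns, so c = 67 px.
4-column span = 4·67 + 3·22 = 334 px.
334 − 1·44 = 290; ÷2 gives d = 145 px.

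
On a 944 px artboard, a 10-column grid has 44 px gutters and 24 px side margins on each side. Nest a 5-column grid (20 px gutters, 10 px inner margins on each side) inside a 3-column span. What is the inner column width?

27.6 px

Take off 48 px of margins, leaving 896 px.
Subtracting 9 gutters of 44 leaves 500 for 10 columns, so c = 50 px.
Span of 3: 3·50 + 2·44 = 150 + 88 = 238 px.
Inner content = 238 − 2·10 = 218 px.
5d + 4·20 = 218 → 5d = 138 → d = 27.6 px.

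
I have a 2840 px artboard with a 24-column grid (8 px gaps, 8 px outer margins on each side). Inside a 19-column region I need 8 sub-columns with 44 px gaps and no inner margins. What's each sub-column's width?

Subtract both margins: 2840 − 2·8 = 2824 px.
2824 − 23·8 = 2640; ÷24 gives c = 110 px.
19 columns plus 18 gaps: 2090 + 144 = 2234 px.
2234 − 7·44 = 1926; ÷8 gives d = 240.75 px.

240.75 px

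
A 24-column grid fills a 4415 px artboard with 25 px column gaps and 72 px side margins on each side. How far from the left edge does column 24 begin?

4189 px

Take off 144 px of margins, leaving 4271 px.
24 columns + 23 column gaps: 24c + 23·25 = 4271.
24c = 4271 − 575 = 3696, so c = 154 px.
Each column+gutter stride is 179 px; 23 of them past the 72 px margin is 72 + 4117 = 4189 px.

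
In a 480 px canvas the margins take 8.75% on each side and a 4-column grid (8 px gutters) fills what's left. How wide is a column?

480 × (1 − 2·8.75%) = 480 × 82.5% = 396 px for the columns.
4 columns + 3 gutters: 4c + 3·8 = 396.
4c = 396 − 24 = 372, so c = 93 px.

93 px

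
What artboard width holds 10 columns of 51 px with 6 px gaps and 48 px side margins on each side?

660 px

Adding margins, columns and gutters: 96 + 510 + 54 = 660 px.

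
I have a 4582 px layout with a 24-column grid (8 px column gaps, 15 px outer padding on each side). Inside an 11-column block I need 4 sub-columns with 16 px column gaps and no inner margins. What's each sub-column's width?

Outer content = 4582 − 2·15 = 4552 px.
4552 − 23·8 = 4368; ÷24 gives c = 182 px.
11 columns plus 10 column gaps: 2002 + 80 = 2082 px.
2082 − 3·16 = 2034; ÷4 gives d = 508.5 px.

508.5 px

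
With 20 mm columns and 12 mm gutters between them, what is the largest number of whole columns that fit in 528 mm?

k columns need k·20 + (k−1)·12 = k·32 − 12.
k·32 − 12 ≤ 528 → k ≤ 540 / 32 ≈ 16.88, so k = 16.

16 columns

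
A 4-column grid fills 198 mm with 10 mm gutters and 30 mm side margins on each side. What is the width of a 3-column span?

101 mm

Subtract both margins: 198 − 2·30 = 138 mm.
138 − 3·10 = 108; ÷4 gives c = 27 mm.
3 columns plus 2 gutters: 81 + 20 = 101 mm.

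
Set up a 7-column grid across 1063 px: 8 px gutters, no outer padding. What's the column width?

145 px

1063 − 6·8 = 1015; ÷7 gives c = 145 px.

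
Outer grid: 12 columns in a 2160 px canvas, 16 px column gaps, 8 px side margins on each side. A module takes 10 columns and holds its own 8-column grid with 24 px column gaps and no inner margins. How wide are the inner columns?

202 px

Outer content = 2160 − 2·8 = 2144 px.
2144 − 11·16 = 1968; ÷12 gives c = 164 px.
10-column span = 10·164 + 9·16 = 1784 px.
1784 − 7·24 = 1616; ÷8 gives d = 202 px.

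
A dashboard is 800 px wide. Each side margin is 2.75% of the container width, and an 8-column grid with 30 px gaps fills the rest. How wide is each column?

Each margin = 2.75% of 800 = 22 px; content = 800 − 2·22 = 756 px.
8c + 7·30 = 756 → 8c = 546 → c = 68.25 px.

68.25 px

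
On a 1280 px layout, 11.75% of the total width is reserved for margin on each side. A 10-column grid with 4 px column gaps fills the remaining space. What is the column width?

94.32 px

Margins: 11.75% × 1280 = 150.4 px each, so content = 1280 − 300.8 = 979.2 px.
10 columns + 9 column gaps: 10c + 9·4 = 979.2.
10c = 979.2 − 36 = 943.2, so c = 94.32 px.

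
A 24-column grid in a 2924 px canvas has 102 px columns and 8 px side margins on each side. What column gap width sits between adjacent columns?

20 px

Content width = 2924 − 2·8 = 2908 px.
Columns use 2448 px, leaving 460 px across 23 column gaps = 20 px each.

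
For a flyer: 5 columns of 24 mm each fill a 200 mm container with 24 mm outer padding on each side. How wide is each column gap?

Take off 48 mm of margins, leaving 152 mm.
5·24 + 4g = 152 → 4g = 32 → g = 8 mm.

8 mm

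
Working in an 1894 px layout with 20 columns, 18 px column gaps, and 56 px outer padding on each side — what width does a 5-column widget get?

432 px

Take off 112 px of margins, leaving 1782 px.
20c + 19·18 = 1782 → 20c = 1440 → c = 72 px.
5 columns plus 4 column gaps: 360 + 72 = 432 px.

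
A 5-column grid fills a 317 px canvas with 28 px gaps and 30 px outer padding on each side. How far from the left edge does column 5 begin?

Take off 60 px of margins, leaving 257 px.
5c + 4·28 = 257 → 5c = 145 → c = 29 px.
Each column+gutter stride is 57 px; 4 of them past the 30 px margin is 30 + 228 = 258 px.

258 px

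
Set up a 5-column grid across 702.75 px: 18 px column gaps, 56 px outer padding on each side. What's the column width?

103.75 px

Content width = 702.75 − 2·56 = 590.75 px.
590.75 − 4·18 = 518.75; ÷5 gives c = 103.75 px.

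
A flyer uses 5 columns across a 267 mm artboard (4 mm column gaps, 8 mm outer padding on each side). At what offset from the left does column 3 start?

Take off 16 mm of margins, leaving 251 mm.
Subtracting 4 column gaps of 4 leaves 235 for 5 columns, so c = 47 mm.
Before column 3: the margin + 2 columns + 2 column gaps.
Offset = 8 + 2·(47 + 4) = 8 + 102 = 110 mm.

110 mm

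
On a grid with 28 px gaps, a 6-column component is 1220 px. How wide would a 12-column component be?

2468 px

Subtracting 5 gaps of 28 leaves 1080 for 6 columns, so c = 180 px.
Span of 12: 12·180 + 11·28 = 2160 + 308 = 2468 px.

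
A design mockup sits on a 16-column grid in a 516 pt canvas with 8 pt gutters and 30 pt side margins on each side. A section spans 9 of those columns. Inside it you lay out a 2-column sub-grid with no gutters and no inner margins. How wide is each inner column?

126.5 pt

Outer content = 516 − 2·30 = 456 pt.
456 − 15·8 = 336; ÷16 gives c = 21 pt.
9 columns plus 8 gutters: 189 + 64 = 253 pt.
253 / 2 = 126.5 pt per column.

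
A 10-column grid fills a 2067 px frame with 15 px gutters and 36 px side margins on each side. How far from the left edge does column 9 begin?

1644 px

Take off 72 px of margins, leaving 1995 px.
Subtracting 9 gutters of 15 leaves 1860 for 10 columns, so c = 186 px.
Before column 9: the margin + 8 columns + 8 gutters.
Offset = 36 + 8·(186 + 15) = 36 + 1608 = 1644 px.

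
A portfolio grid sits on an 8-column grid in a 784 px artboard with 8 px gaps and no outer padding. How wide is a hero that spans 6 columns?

586 px

784 − 7·8 = 728; ÷8 gives c = 91 px.
6 columns plus 5 gaps: 546 + 40 = 586 px.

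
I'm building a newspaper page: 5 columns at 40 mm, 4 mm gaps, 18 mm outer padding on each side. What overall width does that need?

252 mm

Layout = 2·18 + 5·40 + 4·4 = 36 + 200 + 16 = 252 mm.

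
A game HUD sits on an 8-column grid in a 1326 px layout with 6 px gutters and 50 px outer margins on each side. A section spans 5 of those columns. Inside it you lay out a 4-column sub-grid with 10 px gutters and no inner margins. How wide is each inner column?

Take off 100 px of margins, leaving 1226 px.
Subtracting 7 gutters of 6 leaves 1184 for 8 columns, so c = 148 px.
5-column span = 5·148 + 4·6 = 764 px.
4 columns + 3 gutters: 4d + 3·10 = 764.
4d = 764 − 30 = 734, so d = 183.5 px.

183.5 px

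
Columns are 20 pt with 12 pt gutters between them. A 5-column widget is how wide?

148 pt

Span of 5: 5·20 + 4·12 = 100 + 48 = 148 pt.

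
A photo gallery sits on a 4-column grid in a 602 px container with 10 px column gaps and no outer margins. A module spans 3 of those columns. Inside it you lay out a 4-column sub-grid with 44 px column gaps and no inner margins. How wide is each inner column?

602 − 3·10 = 572; ÷4 gives c = 143 px.
Span of 3: 3·143 + 2·10 = 429 + 20 = 449 px.
Subtracting 3 column gaps of 44 leaves 317 for 4 columns, so d = 79.25 px.

79.25 px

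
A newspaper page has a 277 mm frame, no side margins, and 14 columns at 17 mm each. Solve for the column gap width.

3 mm

14 columns take 14·17 = 238 mm; remaining 39 splits into 13 column gaps.
g = 39 / 13 = 3 mm.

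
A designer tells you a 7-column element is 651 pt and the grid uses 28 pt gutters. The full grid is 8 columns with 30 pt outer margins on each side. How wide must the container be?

808 pt

651 − 6·28 = 483; ÷7 gives c = 69 pt.
Container = 2·30 + 8·69 + 7·28 = 60 + 552 + 196 = 808 pt.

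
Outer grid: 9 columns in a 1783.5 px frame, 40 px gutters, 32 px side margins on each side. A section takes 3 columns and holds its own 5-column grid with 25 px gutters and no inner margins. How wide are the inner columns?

89.3 px

Inside the margins: 1783.5 − 64 = 1719.5 px.
9c + 8·40 = 1719.5 → 9c = 1399.5 → c = 155.5 px.
3 columns plus 2 gutters: 466.5 + 80 = 546.5 px.
546.5 − 4·25 = 446.5; ÷5 gives d = 89.3 px.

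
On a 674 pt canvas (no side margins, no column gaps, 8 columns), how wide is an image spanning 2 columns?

168.5 pt

8c = 674 → c = 84.25 pt.
2-column span = 2·84.25 = 168.5 pt.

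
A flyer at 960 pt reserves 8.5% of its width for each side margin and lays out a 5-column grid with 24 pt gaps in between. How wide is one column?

Each margin = 8.5% of 960 = 81.6 pt; content = 960 − 2·81.6 = 796.8 pt.
5 columns + 4 gaps: 5c + 4·24 = 796.8.
5c = 796.8 − 96 = 700.8, so c = 140.16 pt.

140.16 pt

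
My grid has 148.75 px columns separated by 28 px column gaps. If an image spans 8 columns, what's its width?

Span of 8: 8·148.75 + 7·28 = 1190 + 196 = 1386 px.

1386 px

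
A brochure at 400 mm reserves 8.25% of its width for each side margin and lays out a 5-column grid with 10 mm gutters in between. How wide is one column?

58.8 mm

Each margin = 8.25% of 400 = 33 mm; content = 400 − 2·33 = 334 mm.
5 columns + 4 gutters: 5c + 4·10 = 334.
5c = 334 − 40 = 294, so c = 58.8 mm.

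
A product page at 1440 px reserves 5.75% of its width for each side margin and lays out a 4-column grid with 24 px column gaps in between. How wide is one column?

1440 × (1 − 2·5.75%) = 1440 × 88.5% = 1274.4 px for the columns.
4 columns + 3 column gaps: 4c + 3·24 = 1274.4.
4c = 1274.4 − 72 = 1202.4, so c = 300.6 px.

300.6 px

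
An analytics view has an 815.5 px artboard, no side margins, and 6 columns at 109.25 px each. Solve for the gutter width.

Columns use 655.5 px, leaving 160 px across 5 gutters = 32 px each.

32 px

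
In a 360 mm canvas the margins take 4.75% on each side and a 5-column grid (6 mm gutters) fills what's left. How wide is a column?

60.36 mm

360 × (1 − 2·4.75%) = 360 × 90.5% = 325.8 mm for the columns.
5 columns + 4 gutters: 5c + 4·6 = 325.8.
5c = 325.8 − 24 = 301.8, so c = 60.36 mm.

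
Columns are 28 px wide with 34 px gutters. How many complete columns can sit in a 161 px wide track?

3 columns

Each extra column adds 28 + 34 = 62 px.
(161 + 34) / 62 = 3.15, so 3 columns fit.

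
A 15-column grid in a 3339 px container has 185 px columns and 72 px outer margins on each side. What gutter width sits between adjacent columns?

30 px

Content width = 3339 − 2·72 = 3195 px.
15·185 + 14g = 3195 → 14g = 420 → g = 30 px.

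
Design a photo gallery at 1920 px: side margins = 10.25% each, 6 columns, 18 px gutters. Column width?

Each margin = 10.25% of 1920 = 196.8 px; content = 1920 − 2·196.8 = 1526.4 px.
Subtracting 5 gutters of 18 leaves 1436.4 for 6 columns, so c = 239.4 px.

239.4 px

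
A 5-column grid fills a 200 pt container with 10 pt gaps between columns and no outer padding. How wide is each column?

Subtracting 4 gaps of 10 leaves 160 for 5 columns, so c = 32 pt.

32 pt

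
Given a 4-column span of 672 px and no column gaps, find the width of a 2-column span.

336 px

With no column gaps, each column is 672/4 = 168 px.
With no column gaps, 2 columns span 2·168 = 336 px.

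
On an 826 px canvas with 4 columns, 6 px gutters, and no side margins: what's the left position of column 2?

4c + 3·6 = 826 → 4c = 808 → c = 202 px.
No margin, so column 2 starts at 1·(column + gutter) = 1·208 = 208 px.

208 px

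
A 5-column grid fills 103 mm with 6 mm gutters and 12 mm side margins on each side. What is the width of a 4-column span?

Content width = 103 − 2·12 = 79 mm.
79 − 4·6 = 55; ÷5 gives c = 11 mm.
Span of 4: 4·11 + 3·6 = 44 + 18 = 62 mm.

62 mm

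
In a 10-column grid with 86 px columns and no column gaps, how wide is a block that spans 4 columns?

4-column span = 4·86 = 344 px.

344 px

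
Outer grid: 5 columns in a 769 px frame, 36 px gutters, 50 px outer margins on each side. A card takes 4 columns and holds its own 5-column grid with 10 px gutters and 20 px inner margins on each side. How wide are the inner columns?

Inside the margins: 769 − 100 = 669 px.
5c + 4·36 = 669 → 5c = 525 → c = 105 px.
4-column span = 4·105 + 3·36 = 528 px.
Inner content = 528 − 2·20 = 488 px.
5d + 4·10 = 488 → 5d = 448 → d = 89.6 px.

89.6 px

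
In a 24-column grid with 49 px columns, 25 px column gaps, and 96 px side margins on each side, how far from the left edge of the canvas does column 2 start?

170 px

Column 2 starts at margin + 1·(column + gutter) = 96 + 1·74 = 170 px.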